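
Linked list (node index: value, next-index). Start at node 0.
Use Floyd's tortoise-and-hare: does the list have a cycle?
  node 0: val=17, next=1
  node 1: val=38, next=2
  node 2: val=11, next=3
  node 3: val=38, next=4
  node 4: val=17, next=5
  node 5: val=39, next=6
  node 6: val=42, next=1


Floyd's tortoise (slow, +1) and hare (fast, +2):
  init: slow=0, fast=0
  step 1: slow=1, fast=2
  step 2: slow=2, fast=4
  step 3: slow=3, fast=6
  step 4: slow=4, fast=2
  step 5: slow=5, fast=4
  step 6: slow=6, fast=6
  slow == fast at node 6: cycle detected

Cycle: yes


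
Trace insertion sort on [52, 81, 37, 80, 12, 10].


Initial: [52, 81, 37, 80, 12, 10]
Insert 81: [52, 81, 37, 80, 12, 10]
Insert 37: [37, 52, 81, 80, 12, 10]
Insert 80: [37, 52, 80, 81, 12, 10]
Insert 12: [12, 37, 52, 80, 81, 10]
Insert 10: [10, 12, 37, 52, 80, 81]

Sorted: [10, 12, 37, 52, 80, 81]


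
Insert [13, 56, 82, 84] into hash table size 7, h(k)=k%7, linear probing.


Insert 13: h=6 -> slot 6
Insert 56: h=0 -> slot 0
Insert 82: h=5 -> slot 5
Insert 84: h=0, 1 probes -> slot 1

Table: [56, 84, None, None, None, 82, 13]


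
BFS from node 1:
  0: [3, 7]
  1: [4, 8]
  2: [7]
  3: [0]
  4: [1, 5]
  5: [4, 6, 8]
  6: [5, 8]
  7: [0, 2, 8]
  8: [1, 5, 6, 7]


Visit 1, enqueue [4, 8]
Visit 4, enqueue [5]
Visit 8, enqueue [6, 7]
Visit 5, enqueue []
Visit 6, enqueue []
Visit 7, enqueue [0, 2]
Visit 0, enqueue [3]
Visit 2, enqueue []
Visit 3, enqueue []

BFS order: [1, 4, 8, 5, 6, 7, 0, 2, 3]


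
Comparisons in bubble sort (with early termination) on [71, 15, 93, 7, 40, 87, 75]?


Algorithm: bubble sort (with early termination)
Input: [71, 15, 93, 7, 40, 87, 75]
Sorted: [7, 15, 40, 71, 75, 87, 93]

18


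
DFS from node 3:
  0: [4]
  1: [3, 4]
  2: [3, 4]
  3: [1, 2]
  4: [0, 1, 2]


Visit 3, push [2, 1]
Visit 1, push [4]
Visit 4, push [2, 0]
Visit 0, push []
Visit 2, push []

DFS order: [3, 1, 4, 0, 2]


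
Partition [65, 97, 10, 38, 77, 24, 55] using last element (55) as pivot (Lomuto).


Pivot: 55
  10 <= 55: swap -> [10, 97, 65, 38, 77, 24, 55]
  38 <= 55: swap -> [10, 38, 65, 97, 77, 24, 55]
  24 <= 55: swap -> [10, 38, 24, 97, 77, 65, 55]
Place pivot at 3: [10, 38, 24, 55, 77, 65, 97]

Partitioned: [10, 38, 24, 55, 77, 65, 97]


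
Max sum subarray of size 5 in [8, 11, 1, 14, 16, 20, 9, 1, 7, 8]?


[0:5]: 50
[1:6]: 62
[2:7]: 60
[3:8]: 60
[4:9]: 53
[5:10]: 45

Max: 62 at [1:6]


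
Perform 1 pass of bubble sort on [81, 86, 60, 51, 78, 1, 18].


Initial: [81, 86, 60, 51, 78, 1, 18]
Pass 1: [81, 60, 51, 78, 1, 18, 86] (5 swaps)

After 1 pass: [81, 60, 51, 78, 1, 18, 86]


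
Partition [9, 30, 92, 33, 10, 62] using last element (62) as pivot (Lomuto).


Pivot: 62
  9 <= 62: advance i (no swap)
  30 <= 62: advance i (no swap)
  33 <= 62: swap -> [9, 30, 33, 92, 10, 62]
  10 <= 62: swap -> [9, 30, 33, 10, 92, 62]
Place pivot at 4: [9, 30, 33, 10, 62, 92]

Partitioned: [9, 30, 33, 10, 62, 92]


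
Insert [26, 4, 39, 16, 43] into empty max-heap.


Insert 26: [26]
Insert 4: [26, 4]
Insert 39: [39, 4, 26]
Insert 16: [39, 16, 26, 4]
Insert 43: [43, 39, 26, 4, 16]

Final heap: [43, 39, 26, 4, 16]


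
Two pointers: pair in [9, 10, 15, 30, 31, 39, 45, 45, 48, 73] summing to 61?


lo=0(9)+hi=9(73)=82
lo=0(9)+hi=8(48)=57
lo=1(10)+hi=8(48)=58
lo=2(15)+hi=8(48)=63
lo=2(15)+hi=7(45)=60
lo=3(30)+hi=7(45)=75
lo=3(30)+hi=6(45)=75
lo=3(30)+hi=5(39)=69
lo=3(30)+hi=4(31)=61

Yes: 30+31=61


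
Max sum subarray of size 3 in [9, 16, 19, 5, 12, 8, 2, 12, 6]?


[0:3]: 44
[1:4]: 40
[2:5]: 36
[3:6]: 25
[4:7]: 22
[5:8]: 22
[6:9]: 20

Max: 44 at [0:3]


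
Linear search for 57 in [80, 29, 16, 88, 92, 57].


i=0: 80!=57
i=1: 29!=57
i=2: 16!=57
i=3: 88!=57
i=4: 92!=57
i=5: 57==57 found!

Found at 5, 6 comps


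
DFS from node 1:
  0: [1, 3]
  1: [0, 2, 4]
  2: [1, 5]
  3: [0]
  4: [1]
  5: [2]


Visit 1, push [4, 2, 0]
Visit 0, push [3]
Visit 3, push []
Visit 2, push [5]
Visit 5, push []
Visit 4, push []

DFS order: [1, 0, 3, 2, 5, 4]


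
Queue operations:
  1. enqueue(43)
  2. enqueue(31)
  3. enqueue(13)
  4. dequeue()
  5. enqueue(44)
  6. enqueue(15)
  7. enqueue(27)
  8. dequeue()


enqueue(43) -> [43]
enqueue(31) -> [43, 31]
enqueue(13) -> [43, 31, 13]
dequeue()->43, [31, 13]
enqueue(44) -> [31, 13, 44]
enqueue(15) -> [31, 13, 44, 15]
enqueue(27) -> [31, 13, 44, 15, 27]
dequeue()->31, [13, 44, 15, 27]

Final queue: [13, 44, 15, 27]


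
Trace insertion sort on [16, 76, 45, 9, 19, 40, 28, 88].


Initial: [16, 76, 45, 9, 19, 40, 28, 88]
Insert 76: [16, 76, 45, 9, 19, 40, 28, 88]
Insert 45: [16, 45, 76, 9, 19, 40, 28, 88]
Insert 9: [9, 16, 45, 76, 19, 40, 28, 88]
Insert 19: [9, 16, 19, 45, 76, 40, 28, 88]
Insert 40: [9, 16, 19, 40, 45, 76, 28, 88]
Insert 28: [9, 16, 19, 28, 40, 45, 76, 88]
Insert 88: [9, 16, 19, 28, 40, 45, 76, 88]

Sorted: [9, 16, 19, 28, 40, 45, 76, 88]


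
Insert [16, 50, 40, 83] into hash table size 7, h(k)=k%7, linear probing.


Insert 16: h=2 -> slot 2
Insert 50: h=1 -> slot 1
Insert 40: h=5 -> slot 5
Insert 83: h=6 -> slot 6

Table: [None, 50, 16, None, None, 40, 83]


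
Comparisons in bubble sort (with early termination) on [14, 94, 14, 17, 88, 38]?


Algorithm: bubble sort (with early termination)
Input: [14, 94, 14, 17, 88, 38]
Sorted: [14, 14, 17, 38, 88, 94]

12


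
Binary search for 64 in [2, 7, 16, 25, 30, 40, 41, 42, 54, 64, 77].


Step 1: lo=0, hi=10, mid=5, val=40
Step 2: lo=6, hi=10, mid=8, val=54
Step 3: lo=9, hi=10, mid=9, val=64

Found at index 9


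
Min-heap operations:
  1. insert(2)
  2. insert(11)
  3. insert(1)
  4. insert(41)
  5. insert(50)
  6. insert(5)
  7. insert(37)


insert(2) -> [2]
insert(11) -> [2, 11]
insert(1) -> [1, 11, 2]
insert(41) -> [1, 11, 2, 41]
insert(50) -> [1, 11, 2, 41, 50]
insert(5) -> [1, 11, 2, 41, 50, 5]
insert(37) -> [1, 11, 2, 41, 50, 5, 37]

Final heap: [1, 11, 2, 41, 50, 5, 37]


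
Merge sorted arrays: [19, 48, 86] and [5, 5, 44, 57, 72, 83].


Take 5 from B
Take 5 from B
Take 19 from A
Take 44 from B
Take 48 from A
Take 57 from B
Take 72 from B
Take 83 from B

Merged: [5, 5, 19, 44, 48, 57, 72, 83, 86]


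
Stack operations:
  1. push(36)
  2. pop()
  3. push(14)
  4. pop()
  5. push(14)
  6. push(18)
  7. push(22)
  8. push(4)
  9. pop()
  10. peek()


push(36) -> [36]
pop()->36, []
push(14) -> [14]
pop()->14, []
push(14) -> [14]
push(18) -> [14, 18]
push(22) -> [14, 18, 22]
push(4) -> [14, 18, 22, 4]
pop()->4, [14, 18, 22]
peek()->22

Final stack: [14, 18, 22]


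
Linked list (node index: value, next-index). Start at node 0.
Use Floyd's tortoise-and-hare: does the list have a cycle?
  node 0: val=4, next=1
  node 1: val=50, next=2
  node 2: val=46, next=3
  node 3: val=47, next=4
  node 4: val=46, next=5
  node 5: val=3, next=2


Floyd's tortoise (slow, +1) and hare (fast, +2):
  init: slow=0, fast=0
  step 1: slow=1, fast=2
  step 2: slow=2, fast=4
  step 3: slow=3, fast=2
  step 4: slow=4, fast=4
  slow == fast at node 4: cycle detected

Cycle: yes


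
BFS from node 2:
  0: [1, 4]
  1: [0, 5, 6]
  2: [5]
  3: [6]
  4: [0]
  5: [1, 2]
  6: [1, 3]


Visit 2, enqueue [5]
Visit 5, enqueue [1]
Visit 1, enqueue [0, 6]
Visit 0, enqueue [4]
Visit 6, enqueue [3]
Visit 4, enqueue []
Visit 3, enqueue []

BFS order: [2, 5, 1, 0, 6, 4, 3]


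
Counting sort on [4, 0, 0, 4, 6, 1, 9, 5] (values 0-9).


Input: [4, 0, 0, 4, 6, 1, 9, 5]
Counts: [2, 1, 0, 0, 2, 1, 1, 0, 0, 1]

Sorted: [0, 0, 1, 4, 4, 5, 6, 9]


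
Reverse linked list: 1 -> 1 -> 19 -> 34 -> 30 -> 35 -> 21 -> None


Step 1: curr=1, set curr.next=prev(None) | reversed so far: 1
Step 2: curr=1, set curr.next=prev(1) | reversed so far: 1 -> 1
Step 3: curr=19, set curr.next=prev(1) | reversed so far: 19 -> 1 -> 1
Step 4: curr=34, set curr.next=prev(19) | reversed so far: 34 -> 19 -> 1 -> 1
Step 5: curr=30, set curr.next=prev(34) | reversed so far: 30 -> 34 -> 19 -> 1 -> 1
Step 6: curr=35, set curr.next=prev(30) | reversed so far: 35 -> 30 -> 34 -> 19 -> 1 -> 1
Step 7: curr=21, set curr.next=prev(35) | reversed so far: 21 -> 35 -> 30 -> 34 -> 19 -> 1 -> 1

21 -> 35 -> 30 -> 34 -> 19 -> 1 -> 1 -> None


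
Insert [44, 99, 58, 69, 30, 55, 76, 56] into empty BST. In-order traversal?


Insert 44: root
Insert 99: R from 44
Insert 58: R from 44 -> L from 99
Insert 69: R from 44 -> L from 99 -> R from 58
Insert 30: L from 44
Insert 55: R from 44 -> L from 99 -> L from 58
Insert 76: R from 44 -> L from 99 -> R from 58 -> R from 69
Insert 56: R from 44 -> L from 99 -> L from 58 -> R from 55

In-order: [30, 44, 55, 56, 58, 69, 76, 99]


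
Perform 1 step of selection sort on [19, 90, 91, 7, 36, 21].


Initial: [19, 90, 91, 7, 36, 21]
Step 1: min=7 at 3
  Swap: [7, 90, 91, 19, 36, 21]

After 1 step: [7, 90, 91, 19, 36, 21]


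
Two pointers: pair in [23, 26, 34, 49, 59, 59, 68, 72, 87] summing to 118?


lo=0(23)+hi=8(87)=110
lo=1(26)+hi=8(87)=113
lo=2(34)+hi=8(87)=121
lo=2(34)+hi=7(72)=106
lo=3(49)+hi=7(72)=121
lo=3(49)+hi=6(68)=117
lo=4(59)+hi=6(68)=127
lo=4(59)+hi=5(59)=118

Yes: 59+59=118


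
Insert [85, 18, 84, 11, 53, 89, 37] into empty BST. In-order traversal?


Insert 85: root
Insert 18: L from 85
Insert 84: L from 85 -> R from 18
Insert 11: L from 85 -> L from 18
Insert 53: L from 85 -> R from 18 -> L from 84
Insert 89: R from 85
Insert 37: L from 85 -> R from 18 -> L from 84 -> L from 53

In-order: [11, 18, 37, 53, 84, 85, 89]


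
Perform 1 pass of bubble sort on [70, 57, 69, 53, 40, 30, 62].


Initial: [70, 57, 69, 53, 40, 30, 62]
Pass 1: [57, 69, 53, 40, 30, 62, 70] (6 swaps)

After 1 pass: [57, 69, 53, 40, 30, 62, 70]


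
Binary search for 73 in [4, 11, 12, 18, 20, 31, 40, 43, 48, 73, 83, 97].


Step 1: lo=0, hi=11, mid=5, val=31
Step 2: lo=6, hi=11, mid=8, val=48
Step 3: lo=9, hi=11, mid=10, val=83
Step 4: lo=9, hi=9, mid=9, val=73

Found at index 9


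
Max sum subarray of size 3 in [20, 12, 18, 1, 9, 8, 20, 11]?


[0:3]: 50
[1:4]: 31
[2:5]: 28
[3:6]: 18
[4:7]: 37
[5:8]: 39

Max: 50 at [0:3]


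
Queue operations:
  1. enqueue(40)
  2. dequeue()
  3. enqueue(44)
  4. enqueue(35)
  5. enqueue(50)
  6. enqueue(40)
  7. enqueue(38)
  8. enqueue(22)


enqueue(40) -> [40]
dequeue()->40, []
enqueue(44) -> [44]
enqueue(35) -> [44, 35]
enqueue(50) -> [44, 35, 50]
enqueue(40) -> [44, 35, 50, 40]
enqueue(38) -> [44, 35, 50, 40, 38]
enqueue(22) -> [44, 35, 50, 40, 38, 22]

Final queue: [44, 35, 50, 40, 38, 22]


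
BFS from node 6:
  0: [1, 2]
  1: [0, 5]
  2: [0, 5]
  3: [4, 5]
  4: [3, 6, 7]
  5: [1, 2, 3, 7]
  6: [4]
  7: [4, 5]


Visit 6, enqueue [4]
Visit 4, enqueue [3, 7]
Visit 3, enqueue [5]
Visit 7, enqueue []
Visit 5, enqueue [1, 2]
Visit 1, enqueue [0]
Visit 2, enqueue []
Visit 0, enqueue []

BFS order: [6, 4, 3, 7, 5, 1, 2, 0]


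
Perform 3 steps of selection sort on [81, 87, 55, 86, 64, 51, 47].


Initial: [81, 87, 55, 86, 64, 51, 47]
Step 1: min=47 at 6
  Swap: [47, 87, 55, 86, 64, 51, 81]
Step 2: min=51 at 5
  Swap: [47, 51, 55, 86, 64, 87, 81]
Step 3: min=55 at 2
  Swap: [47, 51, 55, 86, 64, 87, 81]

After 3 steps: [47, 51, 55, 86, 64, 87, 81]


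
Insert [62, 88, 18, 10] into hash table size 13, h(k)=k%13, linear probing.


Insert 62: h=10 -> slot 10
Insert 88: h=10, 1 probes -> slot 11
Insert 18: h=5 -> slot 5
Insert 10: h=10, 2 probes -> slot 12

Table: [None, None, None, None, None, 18, None, None, None, None, 62, 88, 10]


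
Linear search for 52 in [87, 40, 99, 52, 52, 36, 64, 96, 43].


i=0: 87!=52
i=1: 40!=52
i=2: 99!=52
i=3: 52==52 found!

Found at 3, 4 comps


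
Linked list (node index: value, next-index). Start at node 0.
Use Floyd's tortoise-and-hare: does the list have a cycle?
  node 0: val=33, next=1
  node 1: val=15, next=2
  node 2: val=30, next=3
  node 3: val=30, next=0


Floyd's tortoise (slow, +1) and hare (fast, +2):
  init: slow=0, fast=0
  step 1: slow=1, fast=2
  step 2: slow=2, fast=0
  step 3: slow=3, fast=2
  step 4: slow=0, fast=0
  slow == fast at node 0: cycle detected

Cycle: yes


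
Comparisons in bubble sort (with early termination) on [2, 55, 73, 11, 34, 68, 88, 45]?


Algorithm: bubble sort (with early termination)
Input: [2, 55, 73, 11, 34, 68, 88, 45]
Sorted: [2, 11, 34, 45, 55, 68, 73, 88]

25


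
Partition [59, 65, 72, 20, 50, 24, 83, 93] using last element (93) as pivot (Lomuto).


Pivot: 93
  59 <= 93: advance i (no swap)
  65 <= 93: advance i (no swap)
  72 <= 93: advance i (no swap)
  20 <= 93: advance i (no swap)
  50 <= 93: advance i (no swap)
  24 <= 93: advance i (no swap)
  83 <= 93: advance i (no swap)
Place pivot at 7: [59, 65, 72, 20, 50, 24, 83, 93]

Partitioned: [59, 65, 72, 20, 50, 24, 83, 93]


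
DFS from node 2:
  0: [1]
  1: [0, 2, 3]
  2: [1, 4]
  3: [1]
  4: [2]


Visit 2, push [4, 1]
Visit 1, push [3, 0]
Visit 0, push []
Visit 3, push []
Visit 4, push []

DFS order: [2, 1, 0, 3, 4]


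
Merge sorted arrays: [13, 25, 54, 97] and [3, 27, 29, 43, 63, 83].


Take 3 from B
Take 13 from A
Take 25 from A
Take 27 from B
Take 29 from B
Take 43 from B
Take 54 from A
Take 63 from B
Take 83 from B

Merged: [3, 13, 25, 27, 29, 43, 54, 63, 83, 97]


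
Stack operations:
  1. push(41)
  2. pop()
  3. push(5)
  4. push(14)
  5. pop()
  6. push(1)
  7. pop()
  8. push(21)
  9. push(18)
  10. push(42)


push(41) -> [41]
pop()->41, []
push(5) -> [5]
push(14) -> [5, 14]
pop()->14, [5]
push(1) -> [5, 1]
pop()->1, [5]
push(21) -> [5, 21]
push(18) -> [5, 21, 18]
push(42) -> [5, 21, 18, 42]

Final stack: [5, 21, 18, 42]


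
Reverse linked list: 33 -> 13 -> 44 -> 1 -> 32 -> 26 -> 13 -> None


Step 1: curr=33, set curr.next=prev(None) | reversed so far: 33
Step 2: curr=13, set curr.next=prev(33) | reversed so far: 13 -> 33
Step 3: curr=44, set curr.next=prev(13) | reversed so far: 44 -> 13 -> 33
Step 4: curr=1, set curr.next=prev(44) | reversed so far: 1 -> 44 -> 13 -> 33
Step 5: curr=32, set curr.next=prev(1) | reversed so far: 32 -> 1 -> 44 -> 13 -> 33
Step 6: curr=26, set curr.next=prev(32) | reversed so far: 26 -> 32 -> 1 -> 44 -> 13 -> 33
Step 7: curr=13, set curr.next=prev(26) | reversed so far: 13 -> 26 -> 32 -> 1 -> 44 -> 13 -> 33

13 -> 26 -> 32 -> 1 -> 44 -> 13 -> 33 -> None


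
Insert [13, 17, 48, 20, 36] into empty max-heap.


Insert 13: [13]
Insert 17: [17, 13]
Insert 48: [48, 13, 17]
Insert 20: [48, 20, 17, 13]
Insert 36: [48, 36, 17, 13, 20]

Final heap: [48, 36, 17, 13, 20]


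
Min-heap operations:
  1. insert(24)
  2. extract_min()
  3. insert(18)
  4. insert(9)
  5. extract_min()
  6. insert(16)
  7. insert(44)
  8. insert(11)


insert(24) -> [24]
extract_min()->24, []
insert(18) -> [18]
insert(9) -> [9, 18]
extract_min()->9, [18]
insert(16) -> [16, 18]
insert(44) -> [16, 18, 44]
insert(11) -> [11, 16, 44, 18]

Final heap: [11, 16, 44, 18]


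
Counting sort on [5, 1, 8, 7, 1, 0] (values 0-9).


Input: [5, 1, 8, 7, 1, 0]
Counts: [1, 2, 0, 0, 0, 1, 0, 1, 1, 0]

Sorted: [0, 1, 1, 5, 7, 8]


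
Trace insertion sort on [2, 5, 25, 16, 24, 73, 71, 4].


Initial: [2, 5, 25, 16, 24, 73, 71, 4]
Insert 5: [2, 5, 25, 16, 24, 73, 71, 4]
Insert 25: [2, 5, 25, 16, 24, 73, 71, 4]
Insert 16: [2, 5, 16, 25, 24, 73, 71, 4]
Insert 24: [2, 5, 16, 24, 25, 73, 71, 4]
Insert 73: [2, 5, 16, 24, 25, 73, 71, 4]
Insert 71: [2, 5, 16, 24, 25, 71, 73, 4]
Insert 4: [2, 4, 5, 16, 24, 25, 71, 73]

Sorted: [2, 4, 5, 16, 24, 25, 71, 73]


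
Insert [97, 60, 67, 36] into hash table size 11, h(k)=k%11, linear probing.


Insert 97: h=9 -> slot 9
Insert 60: h=5 -> slot 5
Insert 67: h=1 -> slot 1
Insert 36: h=3 -> slot 3

Table: [None, 67, None, 36, None, 60, None, None, None, 97, None]


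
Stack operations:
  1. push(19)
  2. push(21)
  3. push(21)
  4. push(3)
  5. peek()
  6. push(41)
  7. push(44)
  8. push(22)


push(19) -> [19]
push(21) -> [19, 21]
push(21) -> [19, 21, 21]
push(3) -> [19, 21, 21, 3]
peek()->3
push(41) -> [19, 21, 21, 3, 41]
push(44) -> [19, 21, 21, 3, 41, 44]
push(22) -> [19, 21, 21, 3, 41, 44, 22]

Final stack: [19, 21, 21, 3, 41, 44, 22]


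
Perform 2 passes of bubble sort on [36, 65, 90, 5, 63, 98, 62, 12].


Initial: [36, 65, 90, 5, 63, 98, 62, 12]
Pass 1: [36, 65, 5, 63, 90, 62, 12, 98] (4 swaps)
Pass 2: [36, 5, 63, 65, 62, 12, 90, 98] (4 swaps)

After 2 passes: [36, 5, 63, 65, 62, 12, 90, 98]


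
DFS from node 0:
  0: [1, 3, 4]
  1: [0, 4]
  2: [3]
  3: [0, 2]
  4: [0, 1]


Visit 0, push [4, 3, 1]
Visit 1, push [4]
Visit 4, push []
Visit 3, push [2]
Visit 2, push []

DFS order: [0, 1, 4, 3, 2]


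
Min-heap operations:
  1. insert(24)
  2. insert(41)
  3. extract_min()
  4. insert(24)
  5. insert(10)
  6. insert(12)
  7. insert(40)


insert(24) -> [24]
insert(41) -> [24, 41]
extract_min()->24, [41]
insert(24) -> [24, 41]
insert(10) -> [10, 41, 24]
insert(12) -> [10, 12, 24, 41]
insert(40) -> [10, 12, 24, 41, 40]

Final heap: [10, 12, 24, 41, 40]


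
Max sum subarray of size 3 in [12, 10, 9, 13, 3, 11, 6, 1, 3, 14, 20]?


[0:3]: 31
[1:4]: 32
[2:5]: 25
[3:6]: 27
[4:7]: 20
[5:8]: 18
[6:9]: 10
[7:10]: 18
[8:11]: 37

Max: 37 at [8:11]


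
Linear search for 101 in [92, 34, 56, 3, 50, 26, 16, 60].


i=0: 92!=101
i=1: 34!=101
i=2: 56!=101
i=3: 3!=101
i=4: 50!=101
i=5: 26!=101
i=6: 16!=101
i=7: 60!=101

Not found, 8 comps


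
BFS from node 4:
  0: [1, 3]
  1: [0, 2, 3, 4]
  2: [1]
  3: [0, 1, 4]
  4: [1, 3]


Visit 4, enqueue [1, 3]
Visit 1, enqueue [0, 2]
Visit 3, enqueue []
Visit 0, enqueue []
Visit 2, enqueue []

BFS order: [4, 1, 3, 0, 2]


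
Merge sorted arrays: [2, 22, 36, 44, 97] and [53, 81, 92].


Take 2 from A
Take 22 from A
Take 36 from A
Take 44 from A
Take 53 from B
Take 81 from B
Take 92 from B

Merged: [2, 22, 36, 44, 53, 81, 92, 97]


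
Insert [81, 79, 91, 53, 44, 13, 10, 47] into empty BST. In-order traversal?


Insert 81: root
Insert 79: L from 81
Insert 91: R from 81
Insert 53: L from 81 -> L from 79
Insert 44: L from 81 -> L from 79 -> L from 53
Insert 13: L from 81 -> L from 79 -> L from 53 -> L from 44
Insert 10: L from 81 -> L from 79 -> L from 53 -> L from 44 -> L from 13
Insert 47: L from 81 -> L from 79 -> L from 53 -> R from 44

In-order: [10, 13, 44, 47, 53, 79, 81, 91]


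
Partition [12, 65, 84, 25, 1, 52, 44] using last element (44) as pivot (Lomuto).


Pivot: 44
  12 <= 44: advance i (no swap)
  25 <= 44: swap -> [12, 25, 84, 65, 1, 52, 44]
  1 <= 44: swap -> [12, 25, 1, 65, 84, 52, 44]
Place pivot at 3: [12, 25, 1, 44, 84, 52, 65]

Partitioned: [12, 25, 1, 44, 84, 52, 65]


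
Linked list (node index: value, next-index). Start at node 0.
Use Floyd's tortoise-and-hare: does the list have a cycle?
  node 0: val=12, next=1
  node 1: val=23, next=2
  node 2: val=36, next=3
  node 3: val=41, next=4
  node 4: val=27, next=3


Floyd's tortoise (slow, +1) and hare (fast, +2):
  init: slow=0, fast=0
  step 1: slow=1, fast=2
  step 2: slow=2, fast=4
  step 3: slow=3, fast=4
  step 4: slow=4, fast=4
  slow == fast at node 4: cycle detected

Cycle: yes


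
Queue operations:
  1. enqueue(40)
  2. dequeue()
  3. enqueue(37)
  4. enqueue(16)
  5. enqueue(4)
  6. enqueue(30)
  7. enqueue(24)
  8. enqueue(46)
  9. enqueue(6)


enqueue(40) -> [40]
dequeue()->40, []
enqueue(37) -> [37]
enqueue(16) -> [37, 16]
enqueue(4) -> [37, 16, 4]
enqueue(30) -> [37, 16, 4, 30]
enqueue(24) -> [37, 16, 4, 30, 24]
enqueue(46) -> [37, 16, 4, 30, 24, 46]
enqueue(6) -> [37, 16, 4, 30, 24, 46, 6]

Final queue: [37, 16, 4, 30, 24, 46, 6]


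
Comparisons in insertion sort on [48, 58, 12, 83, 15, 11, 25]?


Algorithm: insertion sort
Input: [48, 58, 12, 83, 15, 11, 25]
Sorted: [11, 12, 15, 25, 48, 58, 83]

17


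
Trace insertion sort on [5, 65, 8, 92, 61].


Initial: [5, 65, 8, 92, 61]
Insert 65: [5, 65, 8, 92, 61]
Insert 8: [5, 8, 65, 92, 61]
Insert 92: [5, 8, 65, 92, 61]
Insert 61: [5, 8, 61, 65, 92]

Sorted: [5, 8, 61, 65, 92]


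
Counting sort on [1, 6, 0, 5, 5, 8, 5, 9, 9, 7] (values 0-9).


Input: [1, 6, 0, 5, 5, 8, 5, 9, 9, 7]
Counts: [1, 1, 0, 0, 0, 3, 1, 1, 1, 2]

Sorted: [0, 1, 5, 5, 5, 6, 7, 8, 9, 9]


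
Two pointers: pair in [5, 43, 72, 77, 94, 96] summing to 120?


lo=0(5)+hi=5(96)=101
lo=1(43)+hi=5(96)=139
lo=1(43)+hi=4(94)=137
lo=1(43)+hi=3(77)=120

Yes: 43+77=120


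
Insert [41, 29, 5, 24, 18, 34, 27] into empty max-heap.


Insert 41: [41]
Insert 29: [41, 29]
Insert 5: [41, 29, 5]
Insert 24: [41, 29, 5, 24]
Insert 18: [41, 29, 5, 24, 18]
Insert 34: [41, 29, 34, 24, 18, 5]
Insert 27: [41, 29, 34, 24, 18, 5, 27]

Final heap: [41, 29, 34, 24, 18, 5, 27]


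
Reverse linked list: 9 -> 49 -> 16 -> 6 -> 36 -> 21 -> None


Step 1: curr=9, set curr.next=prev(None) | reversed so far: 9
Step 2: curr=49, set curr.next=prev(9) | reversed so far: 49 -> 9
Step 3: curr=16, set curr.next=prev(49) | reversed so far: 16 -> 49 -> 9
Step 4: curr=6, set curr.next=prev(16) | reversed so far: 6 -> 16 -> 49 -> 9
Step 5: curr=36, set curr.next=prev(6) | reversed so far: 36 -> 6 -> 16 -> 49 -> 9
Step 6: curr=21, set curr.next=prev(36) | reversed so far: 21 -> 36 -> 6 -> 16 -> 49 -> 9

21 -> 36 -> 6 -> 16 -> 49 -> 9 -> None


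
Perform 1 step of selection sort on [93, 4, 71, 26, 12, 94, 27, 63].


Initial: [93, 4, 71, 26, 12, 94, 27, 63]
Step 1: min=4 at 1
  Swap: [4, 93, 71, 26, 12, 94, 27, 63]

After 1 step: [4, 93, 71, 26, 12, 94, 27, 63]


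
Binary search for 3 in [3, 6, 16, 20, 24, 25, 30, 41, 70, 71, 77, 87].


Step 1: lo=0, hi=11, mid=5, val=25
Step 2: lo=0, hi=4, mid=2, val=16
Step 3: lo=0, hi=1, mid=0, val=3

Found at index 0


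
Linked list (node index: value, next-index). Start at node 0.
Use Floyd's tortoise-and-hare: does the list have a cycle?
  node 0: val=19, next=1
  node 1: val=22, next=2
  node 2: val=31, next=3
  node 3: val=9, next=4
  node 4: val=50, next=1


Floyd's tortoise (slow, +1) and hare (fast, +2):
  init: slow=0, fast=0
  step 1: slow=1, fast=2
  step 2: slow=2, fast=4
  step 3: slow=3, fast=2
  step 4: slow=4, fast=4
  slow == fast at node 4: cycle detected

Cycle: yes


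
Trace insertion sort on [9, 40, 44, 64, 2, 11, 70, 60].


Initial: [9, 40, 44, 64, 2, 11, 70, 60]
Insert 40: [9, 40, 44, 64, 2, 11, 70, 60]
Insert 44: [9, 40, 44, 64, 2, 11, 70, 60]
Insert 64: [9, 40, 44, 64, 2, 11, 70, 60]
Insert 2: [2, 9, 40, 44, 64, 11, 70, 60]
Insert 11: [2, 9, 11, 40, 44, 64, 70, 60]
Insert 70: [2, 9, 11, 40, 44, 64, 70, 60]
Insert 60: [2, 9, 11, 40, 44, 60, 64, 70]

Sorted: [2, 9, 11, 40, 44, 60, 64, 70]


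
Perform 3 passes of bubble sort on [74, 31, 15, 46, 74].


Initial: [74, 31, 15, 46, 74]
Pass 1: [31, 15, 46, 74, 74] (3 swaps)
Pass 2: [15, 31, 46, 74, 74] (1 swaps)
Pass 3: [15, 31, 46, 74, 74] (0 swaps)

After 3 passes: [15, 31, 46, 74, 74]


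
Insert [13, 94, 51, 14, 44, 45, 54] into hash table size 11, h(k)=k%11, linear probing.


Insert 13: h=2 -> slot 2
Insert 94: h=6 -> slot 6
Insert 51: h=7 -> slot 7
Insert 14: h=3 -> slot 3
Insert 44: h=0 -> slot 0
Insert 45: h=1 -> slot 1
Insert 54: h=10 -> slot 10

Table: [44, 45, 13, 14, None, None, 94, 51, None, None, 54]


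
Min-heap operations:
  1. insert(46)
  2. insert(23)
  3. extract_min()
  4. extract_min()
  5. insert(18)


insert(46) -> [46]
insert(23) -> [23, 46]
extract_min()->23, [46]
extract_min()->46, []
insert(18) -> [18]

Final heap: [18]


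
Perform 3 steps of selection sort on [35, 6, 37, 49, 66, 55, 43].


Initial: [35, 6, 37, 49, 66, 55, 43]
Step 1: min=6 at 1
  Swap: [6, 35, 37, 49, 66, 55, 43]
Step 2: min=35 at 1
  Swap: [6, 35, 37, 49, 66, 55, 43]
Step 3: min=37 at 2
  Swap: [6, 35, 37, 49, 66, 55, 43]

After 3 steps: [6, 35, 37, 49, 66, 55, 43]


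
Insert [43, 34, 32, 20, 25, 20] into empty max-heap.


Insert 43: [43]
Insert 34: [43, 34]
Insert 32: [43, 34, 32]
Insert 20: [43, 34, 32, 20]
Insert 25: [43, 34, 32, 20, 25]
Insert 20: [43, 34, 32, 20, 25, 20]

Final heap: [43, 34, 32, 20, 25, 20]


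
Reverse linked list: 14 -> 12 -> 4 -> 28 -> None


Step 1: curr=14, set curr.next=prev(None) | reversed so far: 14
Step 2: curr=12, set curr.next=prev(14) | reversed so far: 12 -> 14
Step 3: curr=4, set curr.next=prev(12) | reversed so far: 4 -> 12 -> 14
Step 4: curr=28, set curr.next=prev(4) | reversed so far: 28 -> 4 -> 12 -> 14

28 -> 4 -> 12 -> 14 -> None


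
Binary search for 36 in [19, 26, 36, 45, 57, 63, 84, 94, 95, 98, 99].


Step 1: lo=0, hi=10, mid=5, val=63
Step 2: lo=0, hi=4, mid=2, val=36

Found at index 2


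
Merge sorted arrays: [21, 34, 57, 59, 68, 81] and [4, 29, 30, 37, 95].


Take 4 from B
Take 21 from A
Take 29 from B
Take 30 from B
Take 34 from A
Take 37 from B
Take 57 from A
Take 59 from A
Take 68 from A
Take 81 from A

Merged: [4, 21, 29, 30, 34, 37, 57, 59, 68, 81, 95]


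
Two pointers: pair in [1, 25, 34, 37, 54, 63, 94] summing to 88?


lo=0(1)+hi=6(94)=95
lo=0(1)+hi=5(63)=64
lo=1(25)+hi=5(63)=88

Yes: 25+63=88


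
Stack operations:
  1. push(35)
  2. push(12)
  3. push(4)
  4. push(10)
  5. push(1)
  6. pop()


push(35) -> [35]
push(12) -> [35, 12]
push(4) -> [35, 12, 4]
push(10) -> [35, 12, 4, 10]
push(1) -> [35, 12, 4, 10, 1]
pop()->1, [35, 12, 4, 10]

Final stack: [35, 12, 4, 10]


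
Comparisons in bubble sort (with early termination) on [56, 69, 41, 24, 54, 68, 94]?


Algorithm: bubble sort (with early termination)
Input: [56, 69, 41, 24, 54, 68, 94]
Sorted: [24, 41, 54, 56, 68, 69, 94]

18


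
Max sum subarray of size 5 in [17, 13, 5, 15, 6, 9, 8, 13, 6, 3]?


[0:5]: 56
[1:6]: 48
[2:7]: 43
[3:8]: 51
[4:9]: 42
[5:10]: 39

Max: 56 at [0:5]


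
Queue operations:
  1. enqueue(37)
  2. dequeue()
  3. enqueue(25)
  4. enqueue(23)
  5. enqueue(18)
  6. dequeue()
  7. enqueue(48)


enqueue(37) -> [37]
dequeue()->37, []
enqueue(25) -> [25]
enqueue(23) -> [25, 23]
enqueue(18) -> [25, 23, 18]
dequeue()->25, [23, 18]
enqueue(48) -> [23, 18, 48]

Final queue: [23, 18, 48]


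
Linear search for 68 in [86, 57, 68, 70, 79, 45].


i=0: 86!=68
i=1: 57!=68
i=2: 68==68 found!

Found at 2, 3 comps


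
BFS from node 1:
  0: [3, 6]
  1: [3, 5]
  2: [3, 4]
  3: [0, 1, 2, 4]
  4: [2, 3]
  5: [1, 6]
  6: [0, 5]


Visit 1, enqueue [3, 5]
Visit 3, enqueue [0, 2, 4]
Visit 5, enqueue [6]
Visit 0, enqueue []
Visit 2, enqueue []
Visit 4, enqueue []
Visit 6, enqueue []

BFS order: [1, 3, 5, 0, 2, 4, 6]


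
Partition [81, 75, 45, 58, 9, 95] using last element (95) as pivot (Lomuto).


Pivot: 95
  81 <= 95: advance i (no swap)
  75 <= 95: advance i (no swap)
  45 <= 95: advance i (no swap)
  58 <= 95: advance i (no swap)
  9 <= 95: advance i (no swap)
Place pivot at 5: [81, 75, 45, 58, 9, 95]

Partitioned: [81, 75, 45, 58, 9, 95]


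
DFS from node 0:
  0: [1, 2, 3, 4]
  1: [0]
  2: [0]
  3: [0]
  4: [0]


Visit 0, push [4, 3, 2, 1]
Visit 1, push []
Visit 2, push []
Visit 3, push []
Visit 4, push []

DFS order: [0, 1, 2, 3, 4]


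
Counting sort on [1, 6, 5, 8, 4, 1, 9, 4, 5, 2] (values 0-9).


Input: [1, 6, 5, 8, 4, 1, 9, 4, 5, 2]
Counts: [0, 2, 1, 0, 2, 2, 1, 0, 1, 1]

Sorted: [1, 1, 2, 4, 4, 5, 5, 6, 8, 9]


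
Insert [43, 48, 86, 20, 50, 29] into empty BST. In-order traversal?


Insert 43: root
Insert 48: R from 43
Insert 86: R from 43 -> R from 48
Insert 20: L from 43
Insert 50: R from 43 -> R from 48 -> L from 86
Insert 29: L from 43 -> R from 20

In-order: [20, 29, 43, 48, 50, 86]


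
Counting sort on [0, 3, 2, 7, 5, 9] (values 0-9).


Input: [0, 3, 2, 7, 5, 9]
Counts: [1, 0, 1, 1, 0, 1, 0, 1, 0, 1]

Sorted: [0, 2, 3, 5, 7, 9]


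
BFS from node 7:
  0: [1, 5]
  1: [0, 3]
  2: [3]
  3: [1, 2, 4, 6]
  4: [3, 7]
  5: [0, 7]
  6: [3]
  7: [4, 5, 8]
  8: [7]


Visit 7, enqueue [4, 5, 8]
Visit 4, enqueue [3]
Visit 5, enqueue [0]
Visit 8, enqueue []
Visit 3, enqueue [1, 2, 6]
Visit 0, enqueue []
Visit 1, enqueue []
Visit 2, enqueue []
Visit 6, enqueue []

BFS order: [7, 4, 5, 8, 3, 0, 1, 2, 6]


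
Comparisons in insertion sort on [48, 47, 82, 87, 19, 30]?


Algorithm: insertion sort
Input: [48, 47, 82, 87, 19, 30]
Sorted: [19, 30, 47, 48, 82, 87]

12


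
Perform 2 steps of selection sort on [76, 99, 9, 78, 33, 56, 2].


Initial: [76, 99, 9, 78, 33, 56, 2]
Step 1: min=2 at 6
  Swap: [2, 99, 9, 78, 33, 56, 76]
Step 2: min=9 at 2
  Swap: [2, 9, 99, 78, 33, 56, 76]

After 2 steps: [2, 9, 99, 78, 33, 56, 76]


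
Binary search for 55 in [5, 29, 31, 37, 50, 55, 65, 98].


Step 1: lo=0, hi=7, mid=3, val=37
Step 2: lo=4, hi=7, mid=5, val=55

Found at index 5


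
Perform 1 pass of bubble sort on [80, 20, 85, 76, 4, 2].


Initial: [80, 20, 85, 76, 4, 2]
Pass 1: [20, 80, 76, 4, 2, 85] (4 swaps)

After 1 pass: [20, 80, 76, 4, 2, 85]


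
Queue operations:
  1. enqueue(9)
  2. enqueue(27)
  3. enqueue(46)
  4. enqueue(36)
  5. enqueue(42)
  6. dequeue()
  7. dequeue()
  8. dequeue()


enqueue(9) -> [9]
enqueue(27) -> [9, 27]
enqueue(46) -> [9, 27, 46]
enqueue(36) -> [9, 27, 46, 36]
enqueue(42) -> [9, 27, 46, 36, 42]
dequeue()->9, [27, 46, 36, 42]
dequeue()->27, [46, 36, 42]
dequeue()->46, [36, 42]

Final queue: [36, 42]


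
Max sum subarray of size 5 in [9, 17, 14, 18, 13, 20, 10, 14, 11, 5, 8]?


[0:5]: 71
[1:6]: 82
[2:7]: 75
[3:8]: 75
[4:9]: 68
[5:10]: 60
[6:11]: 48

Max: 82 at [1:6]


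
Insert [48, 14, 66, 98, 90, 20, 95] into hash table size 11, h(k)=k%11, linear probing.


Insert 48: h=4 -> slot 4
Insert 14: h=3 -> slot 3
Insert 66: h=0 -> slot 0
Insert 98: h=10 -> slot 10
Insert 90: h=2 -> slot 2
Insert 20: h=9 -> slot 9
Insert 95: h=7 -> slot 7

Table: [66, None, 90, 14, 48, None, None, 95, None, 20, 98]


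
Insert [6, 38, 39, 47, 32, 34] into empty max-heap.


Insert 6: [6]
Insert 38: [38, 6]
Insert 39: [39, 6, 38]
Insert 47: [47, 39, 38, 6]
Insert 32: [47, 39, 38, 6, 32]
Insert 34: [47, 39, 38, 6, 32, 34]

Final heap: [47, 39, 38, 6, 32, 34]


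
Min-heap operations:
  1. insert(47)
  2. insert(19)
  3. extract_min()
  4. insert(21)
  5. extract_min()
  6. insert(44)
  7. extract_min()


insert(47) -> [47]
insert(19) -> [19, 47]
extract_min()->19, [47]
insert(21) -> [21, 47]
extract_min()->21, [47]
insert(44) -> [44, 47]
extract_min()->44, [47]

Final heap: [47]


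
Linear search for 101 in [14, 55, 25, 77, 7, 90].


i=0: 14!=101
i=1: 55!=101
i=2: 25!=101
i=3: 77!=101
i=4: 7!=101
i=5: 90!=101

Not found, 6 comps


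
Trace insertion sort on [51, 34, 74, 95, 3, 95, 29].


Initial: [51, 34, 74, 95, 3, 95, 29]
Insert 34: [34, 51, 74, 95, 3, 95, 29]
Insert 74: [34, 51, 74, 95, 3, 95, 29]
Insert 95: [34, 51, 74, 95, 3, 95, 29]
Insert 3: [3, 34, 51, 74, 95, 95, 29]
Insert 95: [3, 34, 51, 74, 95, 95, 29]
Insert 29: [3, 29, 34, 51, 74, 95, 95]

Sorted: [3, 29, 34, 51, 74, 95, 95]


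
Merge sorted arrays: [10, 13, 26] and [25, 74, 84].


Take 10 from A
Take 13 from A
Take 25 from B
Take 26 from A

Merged: [10, 13, 25, 26, 74, 84]


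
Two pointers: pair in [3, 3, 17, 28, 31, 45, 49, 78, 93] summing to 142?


lo=0(3)+hi=8(93)=96
lo=1(3)+hi=8(93)=96
lo=2(17)+hi=8(93)=110
lo=3(28)+hi=8(93)=121
lo=4(31)+hi=8(93)=124
lo=5(45)+hi=8(93)=138
lo=6(49)+hi=8(93)=142

Yes: 49+93=142


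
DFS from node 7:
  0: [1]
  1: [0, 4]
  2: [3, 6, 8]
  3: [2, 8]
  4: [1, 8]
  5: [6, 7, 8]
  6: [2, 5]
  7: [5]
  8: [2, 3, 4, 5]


Visit 7, push [5]
Visit 5, push [8, 6]
Visit 6, push [2]
Visit 2, push [8, 3]
Visit 3, push [8]
Visit 8, push [4]
Visit 4, push [1]
Visit 1, push [0]
Visit 0, push []

DFS order: [7, 5, 6, 2, 3, 8, 4, 1, 0]


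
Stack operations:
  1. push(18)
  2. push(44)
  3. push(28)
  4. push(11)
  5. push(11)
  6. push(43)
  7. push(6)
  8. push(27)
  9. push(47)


push(18) -> [18]
push(44) -> [18, 44]
push(28) -> [18, 44, 28]
push(11) -> [18, 44, 28, 11]
push(11) -> [18, 44, 28, 11, 11]
push(43) -> [18, 44, 28, 11, 11, 43]
push(6) -> [18, 44, 28, 11, 11, 43, 6]
push(27) -> [18, 44, 28, 11, 11, 43, 6, 27]
push(47) -> [18, 44, 28, 11, 11, 43, 6, 27, 47]

Final stack: [18, 44, 28, 11, 11, 43, 6, 27, 47]


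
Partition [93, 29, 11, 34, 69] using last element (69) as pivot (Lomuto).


Pivot: 69
  29 <= 69: swap -> [29, 93, 11, 34, 69]
  11 <= 69: swap -> [29, 11, 93, 34, 69]
  34 <= 69: swap -> [29, 11, 34, 93, 69]
Place pivot at 3: [29, 11, 34, 69, 93]

Partitioned: [29, 11, 34, 69, 93]


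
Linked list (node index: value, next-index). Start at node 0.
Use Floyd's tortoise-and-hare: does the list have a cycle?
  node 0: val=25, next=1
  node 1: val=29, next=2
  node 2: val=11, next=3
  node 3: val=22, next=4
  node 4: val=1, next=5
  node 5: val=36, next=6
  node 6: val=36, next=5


Floyd's tortoise (slow, +1) and hare (fast, +2):
  init: slow=0, fast=0
  step 1: slow=1, fast=2
  step 2: slow=2, fast=4
  step 3: slow=3, fast=6
  step 4: slow=4, fast=6
  step 5: slow=5, fast=6
  step 6: slow=6, fast=6
  slow == fast at node 6: cycle detected

Cycle: yes


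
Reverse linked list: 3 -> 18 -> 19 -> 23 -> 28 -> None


Step 1: curr=3, set curr.next=prev(None) | reversed so far: 3
Step 2: curr=18, set curr.next=prev(3) | reversed so far: 18 -> 3
Step 3: curr=19, set curr.next=prev(18) | reversed so far: 19 -> 18 -> 3
Step 4: curr=23, set curr.next=prev(19) | reversed so far: 23 -> 19 -> 18 -> 3
Step 5: curr=28, set curr.next=prev(23) | reversed so far: 28 -> 23 -> 19 -> 18 -> 3

28 -> 23 -> 19 -> 18 -> 3 -> None


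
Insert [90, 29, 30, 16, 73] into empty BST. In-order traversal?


Insert 90: root
Insert 29: L from 90
Insert 30: L from 90 -> R from 29
Insert 16: L from 90 -> L from 29
Insert 73: L from 90 -> R from 29 -> R from 30

In-order: [16, 29, 30, 73, 90]


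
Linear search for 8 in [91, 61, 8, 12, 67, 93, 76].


i=0: 91!=8
i=1: 61!=8
i=2: 8==8 found!

Found at 2, 3 comps


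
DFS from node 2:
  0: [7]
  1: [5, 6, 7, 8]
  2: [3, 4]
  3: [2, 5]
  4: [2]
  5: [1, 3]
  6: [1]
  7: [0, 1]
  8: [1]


Visit 2, push [4, 3]
Visit 3, push [5]
Visit 5, push [1]
Visit 1, push [8, 7, 6]
Visit 6, push []
Visit 7, push [0]
Visit 0, push []
Visit 8, push []
Visit 4, push []

DFS order: [2, 3, 5, 1, 6, 7, 0, 8, 4]


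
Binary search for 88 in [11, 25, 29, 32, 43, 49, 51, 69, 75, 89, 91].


Step 1: lo=0, hi=10, mid=5, val=49
Step 2: lo=6, hi=10, mid=8, val=75
Step 3: lo=9, hi=10, mid=9, val=89

Not found


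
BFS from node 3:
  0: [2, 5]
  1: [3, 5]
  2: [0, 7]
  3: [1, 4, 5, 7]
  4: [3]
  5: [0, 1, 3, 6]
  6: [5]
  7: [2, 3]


Visit 3, enqueue [1, 4, 5, 7]
Visit 1, enqueue []
Visit 4, enqueue []
Visit 5, enqueue [0, 6]
Visit 7, enqueue [2]
Visit 0, enqueue []
Visit 6, enqueue []
Visit 2, enqueue []

BFS order: [3, 1, 4, 5, 7, 0, 6, 2]


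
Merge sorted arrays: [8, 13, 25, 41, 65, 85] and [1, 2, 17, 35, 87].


Take 1 from B
Take 2 from B
Take 8 from A
Take 13 from A
Take 17 from B
Take 25 from A
Take 35 from B
Take 41 from A
Take 65 from A
Take 85 from A

Merged: [1, 2, 8, 13, 17, 25, 35, 41, 65, 85, 87]


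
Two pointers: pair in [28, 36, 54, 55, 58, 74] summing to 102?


lo=0(28)+hi=5(74)=102

Yes: 28+74=102


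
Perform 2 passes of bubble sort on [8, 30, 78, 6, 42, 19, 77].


Initial: [8, 30, 78, 6, 42, 19, 77]
Pass 1: [8, 30, 6, 42, 19, 77, 78] (4 swaps)
Pass 2: [8, 6, 30, 19, 42, 77, 78] (2 swaps)

After 2 passes: [8, 6, 30, 19, 42, 77, 78]


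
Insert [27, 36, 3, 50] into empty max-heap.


Insert 27: [27]
Insert 36: [36, 27]
Insert 3: [36, 27, 3]
Insert 50: [50, 36, 3, 27]

Final heap: [50, 36, 3, 27]


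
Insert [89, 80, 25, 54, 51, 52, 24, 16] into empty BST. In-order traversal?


Insert 89: root
Insert 80: L from 89
Insert 25: L from 89 -> L from 80
Insert 54: L from 89 -> L from 80 -> R from 25
Insert 51: L from 89 -> L from 80 -> R from 25 -> L from 54
Insert 52: L from 89 -> L from 80 -> R from 25 -> L from 54 -> R from 51
Insert 24: L from 89 -> L from 80 -> L from 25
Insert 16: L from 89 -> L from 80 -> L from 25 -> L from 24

In-order: [16, 24, 25, 51, 52, 54, 80, 89]


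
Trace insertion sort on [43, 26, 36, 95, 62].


Initial: [43, 26, 36, 95, 62]
Insert 26: [26, 43, 36, 95, 62]
Insert 36: [26, 36, 43, 95, 62]
Insert 95: [26, 36, 43, 95, 62]
Insert 62: [26, 36, 43, 62, 95]

Sorted: [26, 36, 43, 62, 95]


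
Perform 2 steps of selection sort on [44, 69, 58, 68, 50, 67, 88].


Initial: [44, 69, 58, 68, 50, 67, 88]
Step 1: min=44 at 0
  Swap: [44, 69, 58, 68, 50, 67, 88]
Step 2: min=50 at 4
  Swap: [44, 50, 58, 68, 69, 67, 88]

After 2 steps: [44, 50, 58, 68, 69, 67, 88]


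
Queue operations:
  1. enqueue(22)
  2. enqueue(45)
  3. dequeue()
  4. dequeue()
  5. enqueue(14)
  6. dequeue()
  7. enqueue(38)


enqueue(22) -> [22]
enqueue(45) -> [22, 45]
dequeue()->22, [45]
dequeue()->45, []
enqueue(14) -> [14]
dequeue()->14, []
enqueue(38) -> [38]

Final queue: [38]


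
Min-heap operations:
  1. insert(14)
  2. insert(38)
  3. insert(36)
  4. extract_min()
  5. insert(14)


insert(14) -> [14]
insert(38) -> [14, 38]
insert(36) -> [14, 38, 36]
extract_min()->14, [36, 38]
insert(14) -> [14, 38, 36]

Final heap: [14, 38, 36]


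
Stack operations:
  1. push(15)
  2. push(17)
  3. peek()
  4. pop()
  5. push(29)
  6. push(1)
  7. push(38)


push(15) -> [15]
push(17) -> [15, 17]
peek()->17
pop()->17, [15]
push(29) -> [15, 29]
push(1) -> [15, 29, 1]
push(38) -> [15, 29, 1, 38]

Final stack: [15, 29, 1, 38]


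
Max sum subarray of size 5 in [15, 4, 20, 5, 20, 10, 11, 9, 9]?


[0:5]: 64
[1:6]: 59
[2:7]: 66
[3:8]: 55
[4:9]: 59

Max: 66 at [2:7]


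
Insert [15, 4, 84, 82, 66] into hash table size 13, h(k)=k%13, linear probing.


Insert 15: h=2 -> slot 2
Insert 4: h=4 -> slot 4
Insert 84: h=6 -> slot 6
Insert 82: h=4, 1 probes -> slot 5
Insert 66: h=1 -> slot 1

Table: [None, 66, 15, None, 4, 82, 84, None, None, None, None, None, None]


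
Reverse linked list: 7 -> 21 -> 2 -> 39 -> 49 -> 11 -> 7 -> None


Step 1: curr=7, set curr.next=prev(None) | reversed so far: 7
Step 2: curr=21, set curr.next=prev(7) | reversed so far: 21 -> 7
Step 3: curr=2, set curr.next=prev(21) | reversed so far: 2 -> 21 -> 7
Step 4: curr=39, set curr.next=prev(2) | reversed so far: 39 -> 2 -> 21 -> 7
Step 5: curr=49, set curr.next=prev(39) | reversed so far: 49 -> 39 -> 2 -> 21 -> 7
Step 6: curr=11, set curr.next=prev(49) | reversed so far: 11 -> 49 -> 39 -> 2 -> 21 -> 7
Step 7: curr=7, set curr.next=prev(11) | reversed so far: 7 -> 11 -> 49 -> 39 -> 2 -> 21 -> 7

7 -> 11 -> 49 -> 39 -> 2 -> 21 -> 7 -> None


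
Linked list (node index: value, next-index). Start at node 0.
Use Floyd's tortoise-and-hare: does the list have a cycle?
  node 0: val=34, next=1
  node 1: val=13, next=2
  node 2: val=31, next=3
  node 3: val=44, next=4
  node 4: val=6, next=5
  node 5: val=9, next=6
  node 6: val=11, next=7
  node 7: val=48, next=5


Floyd's tortoise (slow, +1) and hare (fast, +2):
  init: slow=0, fast=0
  step 1: slow=1, fast=2
  step 2: slow=2, fast=4
  step 3: slow=3, fast=6
  step 4: slow=4, fast=5
  step 5: slow=5, fast=7
  step 6: slow=6, fast=6
  slow == fast at node 6: cycle detected

Cycle: yes


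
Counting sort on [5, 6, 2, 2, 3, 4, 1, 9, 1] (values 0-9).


Input: [5, 6, 2, 2, 3, 4, 1, 9, 1]
Counts: [0, 2, 2, 1, 1, 1, 1, 0, 0, 1]

Sorted: [1, 1, 2, 2, 3, 4, 5, 6, 9]


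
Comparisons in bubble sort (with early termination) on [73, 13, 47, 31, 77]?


Algorithm: bubble sort (with early termination)
Input: [73, 13, 47, 31, 77]
Sorted: [13, 31, 47, 73, 77]

9


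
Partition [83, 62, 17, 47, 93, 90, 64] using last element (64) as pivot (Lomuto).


Pivot: 64
  62 <= 64: swap -> [62, 83, 17, 47, 93, 90, 64]
  17 <= 64: swap -> [62, 17, 83, 47, 93, 90, 64]
  47 <= 64: swap -> [62, 17, 47, 83, 93, 90, 64]
Place pivot at 3: [62, 17, 47, 64, 93, 90, 83]

Partitioned: [62, 17, 47, 64, 93, 90, 83]


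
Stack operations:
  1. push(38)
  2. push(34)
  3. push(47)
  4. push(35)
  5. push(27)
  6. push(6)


push(38) -> [38]
push(34) -> [38, 34]
push(47) -> [38, 34, 47]
push(35) -> [38, 34, 47, 35]
push(27) -> [38, 34, 47, 35, 27]
push(6) -> [38, 34, 47, 35, 27, 6]

Final stack: [38, 34, 47, 35, 27, 6]
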